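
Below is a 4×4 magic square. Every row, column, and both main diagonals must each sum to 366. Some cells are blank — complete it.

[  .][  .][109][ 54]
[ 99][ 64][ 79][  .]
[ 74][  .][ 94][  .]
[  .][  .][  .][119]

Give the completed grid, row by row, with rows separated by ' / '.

Row 2 needs 366; the known cells sum to 242, so (2,4) = 124.
From column 3, 366 − (109 + 79 + 94) gives (4,3) = 84.
Using column 4: 54 + 124 + 119 + ? → (3,4) = 366 − 297 = 69.
Using main diagonal: 64 + 94 + 119 + ? → (1,1) = 366 − 277 = 89.
Row 1 needs 366; the known cells sum to 252, so (1,2) = 114.
Using row 3: 74 + 94 + 69 + ? → (3,2) = 366 − 237 = 129.
Column 1 needs 366; the known cells sum to 262, so (4,1) = 104.
Column 2: 114 + 64 + 129 + ? = 366, so (4,2) = 59.

89 114 109 54 / 99 64 79 124 / 74 129 94 69 / 104 59 84 119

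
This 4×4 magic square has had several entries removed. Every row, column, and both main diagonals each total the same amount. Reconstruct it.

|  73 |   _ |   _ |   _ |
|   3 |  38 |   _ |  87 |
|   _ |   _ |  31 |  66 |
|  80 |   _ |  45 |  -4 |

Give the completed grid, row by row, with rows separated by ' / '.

Main diagonal is already complete: 73 + 38 + 31 + -4 = 138, so that is the magic constant.
The remaining cell in row 2 is (2,3) = 138 − 128 = 10.
The remaining cell in row 4 is (4,2) = 138 − 121 = 17.
Column 1 must total 138; the given cells sum to 156, so (3,1) = -18.
The remaining cell in column 3 is (1,3) = 138 − 86 = 52.
The remaining cell in column 4 is (1,4) = 138 − 149 = -11.
Anti-diagonal must total 138; the given cells sum to 79, so (3,2) = 59.
The remaining cell in row 1 is (1,2) = 138 − 114 = 24.

73 24 52 -11 / 3 38 10 87 / -18 59 31 66 / 80 17 45 -4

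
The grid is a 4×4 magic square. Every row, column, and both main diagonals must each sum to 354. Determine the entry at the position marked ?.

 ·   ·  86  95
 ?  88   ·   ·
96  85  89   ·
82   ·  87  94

From row 3, 354 − (96 + 85 + 89) gives (3,4) = 84.
From row 4, 354 − (82 + 87 + 94) gives (4,2) = 91.
Column 2 must total 354; the given cells sum to 264, so (1,2) = 90.
The remaining cell in column 3 is (2,3) = 354 − 262 = 92.
Column 4 needs 354; the known cells sum to 273, so (2,4) = 81.
From main diagonal, 354 − (88 + 89 + 94) gives (1,1) = 83.
Using row 2: 88 + 92 + 81 + ? → (2,1) = 354 − 261 = 93.

93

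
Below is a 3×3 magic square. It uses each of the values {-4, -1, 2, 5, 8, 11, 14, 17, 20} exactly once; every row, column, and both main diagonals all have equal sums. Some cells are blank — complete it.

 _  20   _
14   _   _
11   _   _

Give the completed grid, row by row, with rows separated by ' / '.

The 9 entries sum to 72, so each line sums to 72/3 = 24.
Column 1 needs 24; the known cells sum to 25, so (1,1) = -1.
The remaining cell in row 1 is (1,3) = 24 − 19 = 5.
The remaining cell in anti-diagonal is (2,2) = 24 − 16 = 8.
Row 2 must total 24; the given cells sum to 22, so (2,3) = 2.
Column 2 needs 24; the known cells sum to 28, so (3,2) = -4.
Column 3 must total 24; the given cells sum to 7, so (3,3) = 17.

-1 20 5 / 14 8 2 / 11 -4 17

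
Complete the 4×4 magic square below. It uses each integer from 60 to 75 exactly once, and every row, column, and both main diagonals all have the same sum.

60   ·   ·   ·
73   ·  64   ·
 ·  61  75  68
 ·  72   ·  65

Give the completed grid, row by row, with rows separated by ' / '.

60 67 69 74 / 73 70 64 63 / 66 61 75 68 / 71 72 62 65

The entries are 60 through 75, which sum to 1080, so each line sums to 1080/4 = 270.
The remaining cell in row 3 is (3,1) = 270 − 204 = 66.
Column 1 must total 270; the given cells sum to 199, so (4,1) = 71.
Main diagonal: 60 + 75 + 65 + ? = 270, so (2,2) = 70.
From anti-diagonal, 270 − (64 + 61 + 71) gives (1,4) = 74.
Using row 2: 73 + 70 + 64 + ? → (2,4) = 270 − 207 = 63.
Row 4 needs 270; the known cells sum to 208, so (4,3) = 62.
From column 2, 270 − (70 + 61 + 72) gives (1,2) = 67.
Using column 3: 64 + 75 + 62 + ? → (1,3) = 270 − 201 = 69.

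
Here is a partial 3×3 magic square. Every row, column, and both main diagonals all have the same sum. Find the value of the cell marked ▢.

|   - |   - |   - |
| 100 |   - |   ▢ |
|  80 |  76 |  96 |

Row 3 is complete and sums to 252; that is the magic constant.
The remaining cell in column 1 is (1,1) = 252 − 180 = 72.
The remaining cell in main diagonal is (2,2) = 252 − 168 = 84.
Anti-diagonal: 84 + 80 + ? = 252, so (1,3) = 88.
The remaining cell in row 1 is (1,2) = 252 − 160 = 92.
Row 2 must total 252; the given cells sum to 184, so (2,3) = 68.

68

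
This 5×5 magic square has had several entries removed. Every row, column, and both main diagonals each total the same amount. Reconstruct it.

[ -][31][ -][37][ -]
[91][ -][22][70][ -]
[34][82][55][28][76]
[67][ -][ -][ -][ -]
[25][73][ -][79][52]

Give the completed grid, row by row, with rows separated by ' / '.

58 31 64 37 85 / 91 49 22 70 43 / 34 82 55 28 76 / 67 40 88 61 19 / 25 73 46 79 52

Row 3 is already complete: 34 + 82 + 55 + 28 + 76 = 275, so that is the magic constant.
Row 5: 25 + 73 + 79 + 52 + ? = 275, so (5,3) = 46.
Using column 1: 91 + 34 + 67 + 25 + ? → (1,1) = 275 − 217 = 58.
The remaining cell in column 4 is (4,4) = 275 − 214 = 61.
Main diagonal must total 275; the given cells sum to 226, so (2,2) = 49.
From row 2, 275 − (91 + 49 + 22 + 70) gives (2,5) = 43.
Column 2 must total 275; the given cells sum to 235, so (4,2) = 40.
The remaining cell in anti-diagonal is (1,5) = 275 − 190 = 85.
From row 1, 275 − (58 + 31 + 37 + 85) gives (1,3) = 64.
Using column 3: 64 + 22 + 55 + 46 + ? → (4,3) = 275 − 187 = 88.
The remaining cell in column 5 is (4,5) = 275 − 256 = 19.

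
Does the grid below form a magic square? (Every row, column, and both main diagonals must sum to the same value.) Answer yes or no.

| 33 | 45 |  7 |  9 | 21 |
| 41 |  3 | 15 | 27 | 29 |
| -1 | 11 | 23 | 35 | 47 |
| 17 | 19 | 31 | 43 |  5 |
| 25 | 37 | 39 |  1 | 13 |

Yes

Row 1: 33 + 45 + 7 + 9 + 21 = 115.
Row 2: 41 + 3 + 15 + 27 + 29 = 115.
Row 3: -1 + 11 + 23 + 35 + 47 = 115.
Row 4: 17 + 19 + 31 + 43 + 5 = 115.
Row 5: 25 + 37 + 39 + 1 + 13 = 115.
Column 1: 33 + 41 + (-1) + 17 + 25 = 115.
Column 2: 45 + 3 + 11 + 19 + 37 = 115.
Column 3: 7 + 15 + 23 + 31 + 39 = 115.
Column 4: 9 + 27 + 35 + 43 + 1 = 115.
Column 5: 21 + 29 + 47 + 5 + 13 = 115.
Main diagonal: 33 + 3 + 23 + 43 + 13 = 115.
Anti-diagonal: 21 + 27 + 23 + 19 + 25 = 115.
All lines sum to 115.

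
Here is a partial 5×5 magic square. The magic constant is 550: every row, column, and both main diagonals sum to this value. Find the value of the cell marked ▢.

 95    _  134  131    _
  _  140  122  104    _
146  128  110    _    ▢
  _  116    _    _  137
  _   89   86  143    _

From column 2, 550 − (140 + 128 + 116 + 89) gives (1,2) = 77.
Column 3 must total 550; the given cells sum to 452, so (4,3) = 98.
Row 1: 95 + 77 + 134 + 131 + ? = 550, so (1,5) = 113.
Using anti-diagonal: 113 + 104 + 110 + 116 + ? → (5,1) = 550 − 443 = 107.
Using row 5: 107 + 89 + 86 + 143 + ? → (5,5) = 550 − 425 = 125.
Main diagonal: 95 + 140 + 110 + 125 + ? = 550, so (4,4) = 80.
Row 4 must total 550; the given cells sum to 431, so (4,1) = 119.
The remaining cell in column 1 is (2,1) = 550 − 467 = 83.
Column 4 must total 550; the given cells sum to 458, so (3,4) = 92.
From row 2, 550 − (83 + 140 + 122 + 104) gives (2,5) = 101.
Row 3 must total 550; the given cells sum to 476, so (3,5) = 74.

74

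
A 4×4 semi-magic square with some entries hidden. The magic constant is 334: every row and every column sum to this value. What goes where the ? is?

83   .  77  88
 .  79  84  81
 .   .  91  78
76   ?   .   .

Using row 1: 83 + 77 + 88 + ? → (1,2) = 334 − 248 = 86.
Using row 2: 79 + 84 + 81 + ? → (2,1) = 334 − 244 = 90.
The remaining cell in column 1 is (3,1) = 334 − 249 = 85.
From column 3, 334 − (77 + 84 + 91) gives (4,3) = 82.
Using column 4: 88 + 81 + 78 + ? → (4,4) = 334 − 247 = 87.
Row 3 must total 334; the given cells sum to 254, so (3,2) = 80.
From row 4, 334 − (76 + 82 + 87) gives (4,2) = 89.

89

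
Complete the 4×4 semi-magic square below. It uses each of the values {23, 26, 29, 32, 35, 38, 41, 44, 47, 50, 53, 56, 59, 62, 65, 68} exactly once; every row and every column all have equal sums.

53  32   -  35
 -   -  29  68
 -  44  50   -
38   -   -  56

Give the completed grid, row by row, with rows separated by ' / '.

The 16 entries sum to 728, so each line sums to 728/4 = 182.
Row 1 must total 182; the given cells sum to 120, so (1,3) = 62.
Column 3 must total 182; the given cells sum to 141, so (4,3) = 41.
From column 4, 182 − (35 + 68 + 56) gives (3,4) = 23.
Row 3: 44 + 50 + 23 + ? = 182, so (3,1) = 65.
Row 4 must total 182; the given cells sum to 135, so (4,2) = 47.
Using column 1: 53 + 65 + 38 + ? → (2,1) = 182 − 156 = 26.
From column 2, 182 − (32 + 44 + 47) gives (2,2) = 59.

53 32 62 35 / 26 59 29 68 / 65 44 50 23 / 38 47 41 56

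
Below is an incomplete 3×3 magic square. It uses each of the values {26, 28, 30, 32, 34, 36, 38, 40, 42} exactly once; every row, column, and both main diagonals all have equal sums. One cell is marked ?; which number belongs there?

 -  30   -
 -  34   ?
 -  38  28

42

The 9 entries sum to 306, so each line sums to 306/3 = 102.
Row 3 needs 102; the known cells sum to 66, so (3,1) = 36.
Main diagonal: 34 + 28 + ? = 102, so (1,1) = 40.
The remaining cell in anti-diagonal is (1,3) = 102 − 70 = 32.
The remaining cell in column 1 is (2,1) = 102 − 76 = 26.
Column 3: 32 + 28 + ? = 102, so (2,3) = 42.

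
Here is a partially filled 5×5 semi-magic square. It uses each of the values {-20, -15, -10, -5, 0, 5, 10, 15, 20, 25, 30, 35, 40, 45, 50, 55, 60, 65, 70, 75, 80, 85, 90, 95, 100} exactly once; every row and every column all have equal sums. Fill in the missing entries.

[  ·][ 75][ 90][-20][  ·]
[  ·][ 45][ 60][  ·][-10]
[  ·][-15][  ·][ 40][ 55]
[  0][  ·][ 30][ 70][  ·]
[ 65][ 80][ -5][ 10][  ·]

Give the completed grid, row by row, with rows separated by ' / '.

35 75 90 -20 20 / 5 45 60 100 -10 / 95 -15 25 40 55 / 0 15 30 70 85 / 65 80 -5 10 50

The 25 entries sum to 1000, so each line sums to 1000/5 = 200.
Using row 5: 65 + 80 + (-5) + 10 + ? → (5,5) = 200 − 150 = 50.
Column 2 needs 200; the known cells sum to 185, so (4,2) = 15.
The remaining cell in column 3 is (3,3) = 200 − 175 = 25.
Column 4: -20 + 40 + 70 + 10 + ? = 200, so (2,4) = 100.
Row 2 needs 200; the known cells sum to 195, so (2,1) = 5.
The remaining cell in row 3 is (3,1) = 200 − 105 = 95.
Row 4 must total 200; the given cells sum to 115, so (4,5) = 85.
Using column 1: 5 + 95 + 0 + 65 + ? → (1,1) = 200 − 165 = 35.
Column 5: -10 + 55 + 85 + 50 + ? = 200, so (1,5) = 20.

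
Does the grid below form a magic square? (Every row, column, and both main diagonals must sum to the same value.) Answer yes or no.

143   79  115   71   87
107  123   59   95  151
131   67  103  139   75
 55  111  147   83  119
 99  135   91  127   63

Row 1: 143 + 79 + 115 + 71 + 87 = 495.
Row 2: 107 + 123 + 59 + 95 + 151 = 535.
Row 3: 131 + 67 + 103 + 139 + 75 = 515.
Row 4: 55 + 111 + 147 + 83 + 119 = 515.
Row 5: 99 + 135 + 91 + 127 + 63 = 515.
Column 1: 143 + 107 + 131 + 55 + 99 = 535.
Column 2: 79 + 123 + 67 + 111 + 135 = 515.
Column 3: 115 + 59 + 103 + 147 + 91 = 515.
Column 4: 71 + 95 + 139 + 83 + 127 = 515.
Column 5: 87 + 151 + 75 + 119 + 63 = 495.
Main diagonal: 143 + 123 + 103 + 83 + 63 = 515.
Anti-diagonal: 87 + 95 + 103 + 111 + 99 = 495.

No — column 1 sums to 535 but column 3 sums to 515.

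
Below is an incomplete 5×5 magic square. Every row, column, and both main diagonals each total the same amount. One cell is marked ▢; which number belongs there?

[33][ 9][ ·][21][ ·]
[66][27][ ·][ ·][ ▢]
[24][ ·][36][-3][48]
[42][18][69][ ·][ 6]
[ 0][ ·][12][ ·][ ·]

Column 1 is complete and sums to 165; that is the magic constant.
From row 3, 165 − (24 + 36 + (-3) + 48) gives (3,2) = 60.
Row 4: 42 + 18 + 69 + 6 + ? = 165, so (4,4) = 30.
The remaining cell in column 2 is (5,2) = 165 − 114 = 51.
From main diagonal, 165 − (33 + 27 + 36 + 30) gives (5,5) = 39.
The remaining cell in row 5 is (5,4) = 165 − 102 = 63.
Column 4 must total 165; the given cells sum to 111, so (2,4) = 54.
From anti-diagonal, 165 − (54 + 36 + 18 + 0) gives (1,5) = 57.
Row 1 must total 165; the given cells sum to 120, so (1,3) = 45.
From column 3, 165 − (45 + 36 + 69 + 12) gives (2,3) = 3.
The remaining cell in column 5 is (2,5) = 165 − 150 = 15.

15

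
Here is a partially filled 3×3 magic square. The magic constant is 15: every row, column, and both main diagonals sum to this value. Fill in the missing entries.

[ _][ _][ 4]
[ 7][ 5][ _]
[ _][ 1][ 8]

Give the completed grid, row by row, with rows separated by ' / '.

Using row 2: 7 + 5 + ? → (2,3) = 15 − 12 = 3.
From row 3, 15 − (1 + 8) gives (3,1) = 6.
Column 1 must total 15; the given cells sum to 13, so (1,1) = 2.
From column 2, 15 − (5 + 1) gives (1,2) = 9.

2 9 4 / 7 5 3 / 6 1 8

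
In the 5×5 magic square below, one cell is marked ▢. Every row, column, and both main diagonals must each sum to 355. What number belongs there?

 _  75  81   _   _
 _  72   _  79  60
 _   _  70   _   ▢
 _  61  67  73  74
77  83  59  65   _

The remaining cell in row 4 is (4,1) = 355 − 275 = 80.
Row 5: 77 + 83 + 59 + 65 + ? = 355, so (5,5) = 71.
Column 2: 75 + 72 + 61 + 83 + ? = 355, so (3,2) = 64.
Column 3 must total 355; the given cells sum to 277, so (2,3) = 78.
From main diagonal, 355 − (72 + 70 + 73 + 71) gives (1,1) = 69.
Anti-diagonal must total 355; the given cells sum to 287, so (1,5) = 68.
Row 1: 69 + 75 + 81 + 68 + ? = 355, so (1,4) = 62.
Row 2 needs 355; the known cells sum to 289, so (2,1) = 66.
Column 1: 69 + 66 + 80 + 77 + ? = 355, so (3,1) = 63.
Column 4 must total 355; the given cells sum to 279, so (3,4) = 76.
Column 5: 68 + 60 + 74 + 71 + ? = 355, so (3,5) = 82.

82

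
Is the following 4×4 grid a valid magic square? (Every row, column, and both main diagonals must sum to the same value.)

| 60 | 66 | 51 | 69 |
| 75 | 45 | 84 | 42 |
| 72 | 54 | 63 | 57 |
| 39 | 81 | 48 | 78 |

Yes

Row 1: 60 + 66 + 51 + 69 = 246.
Row 2: 75 + 45 + 84 + 42 = 246.
Row 3: 72 + 54 + 63 + 57 = 246.
Row 4: 39 + 81 + 48 + 78 = 246.
Column 1: 60 + 75 + 72 + 39 = 246.
Column 2: 66 + 45 + 54 + 81 = 246.
Column 3: 51 + 84 + 63 + 48 = 246.
Column 4: 69 + 42 + 57 + 78 = 246.
Main diagonal: 60 + 45 + 63 + 78 = 246.
Anti-diagonal: 69 + 84 + 54 + 39 = 246.
All lines sum to 246.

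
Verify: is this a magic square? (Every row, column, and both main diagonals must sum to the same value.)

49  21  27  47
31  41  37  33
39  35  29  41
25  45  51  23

Row 1: 49 + 21 + 27 + 47 = 144.
Row 2: 31 + 41 + 37 + 33 = 142.
Row 3: 39 + 35 + 29 + 41 = 144.
Row 4: 25 + 45 + 51 + 23 = 144.
Column 1: 49 + 31 + 39 + 25 = 144.
Column 2: 21 + 41 + 35 + 45 = 142.
Column 3: 27 + 37 + 29 + 51 = 144.
Column 4: 47 + 33 + 41 + 23 = 144.
Main diagonal: 49 + 41 + 29 + 23 = 142.
Anti-diagonal: 47 + 37 + 35 + 25 = 144.

No — column 2 sums to 142 but column 4 sums to 144.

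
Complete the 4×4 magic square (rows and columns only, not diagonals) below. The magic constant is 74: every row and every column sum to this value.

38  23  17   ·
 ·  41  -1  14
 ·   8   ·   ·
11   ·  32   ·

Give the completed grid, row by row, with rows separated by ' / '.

38 23 17 -4 / 20 41 -1 14 / 5 8 26 35 / 11 2 32 29

The remaining cell in row 1 is (1,4) = 74 − 78 = -4.
Using row 2: 41 + (-1) + 14 + ? → (2,1) = 74 − 54 = 20.
Using column 1: 38 + 20 + 11 + ? → (3,1) = 74 − 69 = 5.
Column 2 needs 74; the known cells sum to 72, so (4,2) = 2.
The remaining cell in column 3 is (3,3) = 74 − 48 = 26.
Row 3 needs 74; the known cells sum to 39, so (3,4) = 35.
From row 4, 74 − (11 + 2 + 32) gives (4,4) = 29.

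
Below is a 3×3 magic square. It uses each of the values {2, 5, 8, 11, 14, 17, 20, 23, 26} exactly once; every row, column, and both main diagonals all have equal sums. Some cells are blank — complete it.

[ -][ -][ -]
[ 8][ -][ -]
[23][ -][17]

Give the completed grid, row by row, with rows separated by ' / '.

11 26 5 / 8 14 20 / 23 2 17

The 9 entries sum to 126, so each line sums to 126/3 = 42.
Row 3 needs 42; the known cells sum to 40, so (3,2) = 2.
Column 1 must total 42; the given cells sum to 31, so (1,1) = 11.
Using main diagonal: 11 + 17 + ? → (2,2) = 42 − 28 = 14.
Anti-diagonal must total 42; the given cells sum to 37, so (1,3) = 5.
Row 1 needs 42; the known cells sum to 16, so (1,2) = 26.
Row 2 needs 42; the known cells sum to 22, so (2,3) = 20.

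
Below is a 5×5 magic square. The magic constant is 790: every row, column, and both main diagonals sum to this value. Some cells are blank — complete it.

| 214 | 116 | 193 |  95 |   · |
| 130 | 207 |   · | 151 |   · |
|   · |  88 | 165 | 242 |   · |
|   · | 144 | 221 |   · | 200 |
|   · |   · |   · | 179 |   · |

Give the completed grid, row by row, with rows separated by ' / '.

214 116 193 95 172 / 130 207 74 151 228 / 186 88 165 242 109 / 102 144 221 123 200 / 158 235 137 179 81

Row 1 needs 790; the known cells sum to 618, so (1,5) = 172.
From column 2, 790 − (116 + 207 + 88 + 144) gives (5,2) = 235.
Column 4: 95 + 151 + 242 + 179 + ? = 790, so (4,4) = 123.
Main diagonal needs 790; the known cells sum to 709, so (5,5) = 81.
Anti-diagonal must total 790; the given cells sum to 632, so (5,1) = 158.
Row 4 must total 790; the given cells sum to 688, so (4,1) = 102.
Row 5 needs 790; the known cells sum to 653, so (5,3) = 137.
Column 1: 214 + 130 + 102 + 158 + ? = 790, so (3,1) = 186.
Column 3 must total 790; the given cells sum to 716, so (2,3) = 74.
Using row 2: 130 + 207 + 74 + 151 + ? → (2,5) = 790 − 562 = 228.
Row 3: 186 + 88 + 165 + 242 + ? = 790, so (3,5) = 109.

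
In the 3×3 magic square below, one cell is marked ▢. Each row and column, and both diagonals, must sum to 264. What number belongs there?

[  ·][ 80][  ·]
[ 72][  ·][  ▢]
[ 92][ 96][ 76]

Using column 1: 72 + 92 + ? → (1,1) = 264 − 164 = 100.
Using column 2: 80 + 96 + ? → (2,2) = 264 − 176 = 88.
Anti-diagonal needs 264; the known cells sum to 180, so (1,3) = 84.
Row 2 must total 264; the given cells sum to 160, so (2,3) = 104.

104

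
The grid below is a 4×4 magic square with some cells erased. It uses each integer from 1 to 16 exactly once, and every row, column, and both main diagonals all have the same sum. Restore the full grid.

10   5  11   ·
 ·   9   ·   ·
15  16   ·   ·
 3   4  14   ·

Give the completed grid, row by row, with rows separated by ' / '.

The entries are 1 through 16, which sum to 136, so each line sums to 136/4 = 34.
From row 1, 34 − (10 + 5 + 11) gives (1,4) = 8.
Using row 4: 3 + 4 + 14 + ? → (4,4) = 34 − 21 = 13.
Column 1 must total 34; the given cells sum to 28, so (2,1) = 6.
Main diagonal must total 34; the given cells sum to 32, so (3,3) = 2.
Anti-diagonal must total 34; the given cells sum to 27, so (2,3) = 7.
Row 2 must total 34; the given cells sum to 22, so (2,4) = 12.
Row 3 must total 34; the given cells sum to 33, so (3,4) = 1.

10 5 11 8 / 6 9 7 12 / 15 16 2 1 / 3 4 14 13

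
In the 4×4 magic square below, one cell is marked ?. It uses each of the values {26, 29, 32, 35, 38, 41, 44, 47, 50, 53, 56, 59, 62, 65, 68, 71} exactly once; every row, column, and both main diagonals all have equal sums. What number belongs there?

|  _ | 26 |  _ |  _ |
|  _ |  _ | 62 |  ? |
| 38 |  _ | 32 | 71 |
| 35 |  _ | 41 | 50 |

29

The 16 entries sum to 776, so each line sums to 776/4 = 194.
The remaining cell in row 3 is (3,2) = 194 − 141 = 53.
Row 4 needs 194; the known cells sum to 126, so (4,2) = 68.
Column 2: 26 + 53 + 68 + ? = 194, so (2,2) = 47.
The remaining cell in column 3 is (1,3) = 194 − 135 = 59.
Main diagonal needs 194; the known cells sum to 129, so (1,1) = 65.
The remaining cell in anti-diagonal is (1,4) = 194 − 150 = 44.
Column 1 must total 194; the given cells sum to 138, so (2,1) = 56.
Column 4 needs 194; the known cells sum to 165, so (2,4) = 29.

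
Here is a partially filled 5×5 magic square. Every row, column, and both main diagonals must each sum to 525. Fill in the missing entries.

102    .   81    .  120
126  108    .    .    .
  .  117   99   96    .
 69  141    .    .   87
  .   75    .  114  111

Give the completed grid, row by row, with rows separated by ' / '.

102 84 81 138 120 / 126 108 90 72 129 / 135 117 99 96 78 / 69 141 123 105 87 / 93 75 132 114 111

Column 2 needs 525; the known cells sum to 441, so (1,2) = 84.
Using main diagonal: 102 + 108 + 99 + 111 + ? → (4,4) = 525 − 420 = 105.
Row 1 needs 525; the known cells sum to 387, so (1,4) = 138.
Using row 4: 69 + 141 + 105 + 87 + ? → (4,3) = 525 − 402 = 123.
Column 4: 138 + 96 + 105 + 114 + ? = 525, so (2,4) = 72.
Anti-diagonal must total 525; the given cells sum to 432, so (5,1) = 93.
Using row 5: 93 + 75 + 114 + 111 + ? → (5,3) = 525 − 393 = 132.
From column 1, 525 − (102 + 126 + 69 + 93) gives (3,1) = 135.
The remaining cell in column 3 is (2,3) = 525 − 435 = 90.
Using row 2: 126 + 108 + 90 + 72 + ? → (2,5) = 525 − 396 = 129.
From row 3, 525 − (135 + 117 + 99 + 96) gives (3,5) = 78.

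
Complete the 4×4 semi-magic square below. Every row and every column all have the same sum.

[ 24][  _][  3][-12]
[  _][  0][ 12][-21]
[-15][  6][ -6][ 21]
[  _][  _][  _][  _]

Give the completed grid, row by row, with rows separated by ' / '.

Row 3 is already complete: -15 + 6 + -6 + 21 = 6, so that is the magic constant.
Row 1 must total 6; the given cells sum to 15, so (1,2) = -9.
Row 2: 0 + 12 + (-21) + ? = 6, so (2,1) = 15.
Column 1 needs 6; the known cells sum to 24, so (4,1) = -18.
Column 2: -9 + 0 + 6 + ? = 6, so (4,2) = 9.
The remaining cell in column 3 is (4,3) = 6 − 9 = -3.
Using column 4: -12 + (-21) + 21 + ? → (4,4) = 6 − (-12) = 18.

24 -9 3 -12 / 15 0 12 -21 / -15 6 -6 21 / -18 9 -3 18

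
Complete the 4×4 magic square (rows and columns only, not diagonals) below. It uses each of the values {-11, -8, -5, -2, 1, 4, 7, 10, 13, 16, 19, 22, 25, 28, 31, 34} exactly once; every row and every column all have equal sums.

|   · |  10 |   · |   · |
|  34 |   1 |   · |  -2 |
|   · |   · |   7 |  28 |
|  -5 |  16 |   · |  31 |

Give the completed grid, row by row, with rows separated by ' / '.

The 16 entries sum to 184, so each line sums to 184/4 = 46.
The remaining cell in row 2 is (2,3) = 46 − 33 = 13.
Using row 4: -5 + 16 + 31 + ? → (4,3) = 46 − 42 = 4.
Using column 2: 10 + 1 + 16 + ? → (3,2) = 46 − 27 = 19.
The remaining cell in column 3 is (1,3) = 46 − 24 = 22.
Column 4 needs 46; the known cells sum to 57, so (1,4) = -11.
Row 1 needs 46; the known cells sum to 21, so (1,1) = 25.
Row 3 must total 46; the given cells sum to 54, so (3,1) = -8.

25 10 22 -11 / 34 1 13 -2 / -8 19 7 28 / -5 16 4 31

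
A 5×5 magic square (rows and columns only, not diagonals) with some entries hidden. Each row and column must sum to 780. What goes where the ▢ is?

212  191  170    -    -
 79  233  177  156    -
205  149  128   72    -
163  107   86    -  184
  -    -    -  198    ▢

142

Row 2 needs 780; the known cells sum to 645, so (2,5) = 135.
Row 3: 205 + 149 + 128 + 72 + ? = 780, so (3,5) = 226.
From row 4, 780 − (163 + 107 + 86 + 184) gives (4,4) = 240.
Column 1 must total 780; the given cells sum to 659, so (5,1) = 121.
From column 2, 780 − (191 + 233 + 149 + 107) gives (5,2) = 100.
Column 3 must total 780; the given cells sum to 561, so (5,3) = 219.
The remaining cell in column 4 is (1,4) = 780 − 666 = 114.
Row 1 needs 780; the known cells sum to 687, so (1,5) = 93.
Using row 5: 121 + 100 + 219 + 198 + ? → (5,5) = 780 − 638 = 142.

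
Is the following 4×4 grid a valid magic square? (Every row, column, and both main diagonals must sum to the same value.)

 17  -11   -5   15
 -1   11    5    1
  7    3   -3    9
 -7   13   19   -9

Yes

Row 1: 17 + (-11) + (-5) + 15 = 16.
Row 2: -1 + 11 + 5 + 1 = 16.
Row 3: 7 + 3 + (-3) + 9 = 16.
Row 4: -7 + 13 + 19 + (-9) = 16.
Column 1: 17 + (-1) + 7 + (-7) = 16.
Column 2: -11 + 11 + 3 + 13 = 16.
Column 3: -5 + 5 + (-3) + 19 = 16.
Column 4: 15 + 1 + 9 + (-9) = 16.
Main diagonal: 17 + 11 + (-3) + (-9) = 16.
Anti-diagonal: 15 + 5 + 3 + (-7) = 16.
All lines sum to 16.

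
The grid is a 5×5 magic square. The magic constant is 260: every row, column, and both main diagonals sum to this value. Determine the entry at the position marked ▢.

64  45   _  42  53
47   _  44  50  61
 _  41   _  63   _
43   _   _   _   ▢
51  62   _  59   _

Using row 1: 64 + 45 + 42 + 53 + ? → (1,3) = 260 − 204 = 56.
Row 2 needs 260; the known cells sum to 202, so (2,2) = 58.
From column 1, 260 − (64 + 47 + 43 + 51) gives (3,1) = 55.
Using column 2: 45 + 58 + 41 + 62 + ? → (4,2) = 260 − 206 = 54.
Using column 4: 42 + 50 + 63 + 59 + ? → (4,4) = 260 − 214 = 46.
Using anti-diagonal: 53 + 50 + 54 + 51 + ? → (3,3) = 260 − 208 = 52.
Row 3: 55 + 41 + 52 + 63 + ? = 260, so (3,5) = 49.
Main diagonal needs 260; the known cells sum to 220, so (5,5) = 40.
Using row 5: 51 + 62 + 59 + 40 + ? → (5,3) = 260 − 212 = 48.
Column 3 must total 260; the given cells sum to 200, so (4,3) = 60.
Using column 5: 53 + 61 + 49 + 40 + ? → (4,5) = 260 − 203 = 57.

57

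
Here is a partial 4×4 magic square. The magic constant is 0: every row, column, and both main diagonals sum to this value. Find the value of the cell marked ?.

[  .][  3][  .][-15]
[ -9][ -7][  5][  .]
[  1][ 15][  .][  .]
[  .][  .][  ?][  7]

The remaining cell in row 2 is (2,4) = 0 − (-11) = 11.
Using column 2: 3 + (-7) + 15 + ? → (4,2) = 0 − 11 = -11.
Column 4: -15 + 11 + 7 + ? = 0, so (3,4) = -3.
Using anti-diagonal: -15 + 5 + 15 + ? → (4,1) = 0 − 5 = -5.
Row 3 needs 0; the known cells sum to 13, so (3,3) = -13.
Using row 4: -5 + (-11) + 7 + ? → (4,3) = 0 − (-9) = 9.

9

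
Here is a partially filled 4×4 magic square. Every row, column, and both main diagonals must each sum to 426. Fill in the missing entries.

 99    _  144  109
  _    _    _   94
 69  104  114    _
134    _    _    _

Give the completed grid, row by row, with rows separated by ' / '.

99 74 144 109 / 124 129 79 94 / 69 104 114 139 / 134 119 89 84

From row 1, 426 − (99 + 144 + 109) gives (1,2) = 74.
From row 3, 426 − (69 + 104 + 114) gives (3,4) = 139.
Column 1 must total 426; the given cells sum to 302, so (2,1) = 124.
Column 4: 109 + 94 + 139 + ? = 426, so (4,4) = 84.
The remaining cell in main diagonal is (2,2) = 426 − 297 = 129.
The remaining cell in anti-diagonal is (2,3) = 426 − 347 = 79.
Column 2: 74 + 129 + 104 + ? = 426, so (4,2) = 119.
Column 3 must total 426; the given cells sum to 337, so (4,3) = 89.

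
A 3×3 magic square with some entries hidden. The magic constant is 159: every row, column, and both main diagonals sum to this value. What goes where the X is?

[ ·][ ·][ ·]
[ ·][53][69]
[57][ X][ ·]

61

Row 2: 53 + 69 + ? = 159, so (2,1) = 37.
Using column 1: 37 + 57 + ? → (1,1) = 159 − 94 = 65.
Main diagonal needs 159; the known cells sum to 118, so (3,3) = 41.
Anti-diagonal: 53 + 57 + ? = 159, so (1,3) = 49.
Row 1 needs 159; the known cells sum to 114, so (1,2) = 45.
The remaining cell in row 3 is (3,2) = 159 − 98 = 61.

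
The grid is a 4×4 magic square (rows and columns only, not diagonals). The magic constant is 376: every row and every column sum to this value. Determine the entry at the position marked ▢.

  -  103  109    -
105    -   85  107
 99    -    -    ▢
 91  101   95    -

97

Row 2: 105 + 85 + 107 + ? = 376, so (2,2) = 79.
The remaining cell in row 4 is (4,4) = 376 − 287 = 89.
Column 1 must total 376; the given cells sum to 295, so (1,1) = 81.
Using column 2: 103 + 79 + 101 + ? → (3,2) = 376 − 283 = 93.
From column 3, 376 − (109 + 85 + 95) gives (3,3) = 87.
The remaining cell in row 1 is (1,4) = 376 − 293 = 83.
Row 3 needs 376; the known cells sum to 279, so (3,4) = 97.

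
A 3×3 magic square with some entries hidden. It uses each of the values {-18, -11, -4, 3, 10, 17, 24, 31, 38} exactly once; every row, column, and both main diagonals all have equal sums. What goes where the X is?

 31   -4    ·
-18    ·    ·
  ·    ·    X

-11

The 9 entries sum to 90, so each line sums to 90/3 = 30.
Row 1: 31 + (-4) + ? = 30, so (1,3) = 3.
Column 1 needs 30; the known cells sum to 13, so (3,1) = 17.
The remaining cell in anti-diagonal is (2,2) = 30 − 20 = 10.
Row 2: -18 + 10 + ? = 30, so (2,3) = 38.
The remaining cell in column 2 is (3,2) = 30 − 6 = 24.
Column 3: 3 + 38 + ? = 30, so (3,3) = -11.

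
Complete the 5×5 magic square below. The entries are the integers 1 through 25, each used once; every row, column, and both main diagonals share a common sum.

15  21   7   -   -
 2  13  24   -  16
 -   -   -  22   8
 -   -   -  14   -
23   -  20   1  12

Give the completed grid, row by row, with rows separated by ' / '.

15 21 7 18 4 / 2 13 24 10 16 / 19 5 11 22 8 / 6 17 3 14 25 / 23 9 20 1 12

The entries are 1 through 25, which sum to 325, so each line sums to 325/5 = 65.
Row 2: 2 + 13 + 24 + 16 + ? = 65, so (2,4) = 10.
Using row 5: 23 + 20 + 1 + 12 + ? → (5,2) = 65 − 56 = 9.
Column 4 must total 65; the given cells sum to 47, so (1,4) = 18.
Main diagonal needs 65; the known cells sum to 54, so (3,3) = 11.
Row 1: 15 + 21 + 7 + 18 + ? = 65, so (1,5) = 4.
Column 3 must total 65; the given cells sum to 62, so (4,3) = 3.
Using column 5: 4 + 16 + 8 + 12 + ? → (4,5) = 65 − 40 = 25.
The remaining cell in anti-diagonal is (4,2) = 65 − 48 = 17.
From row 4, 65 − (17 + 3 + 14 + 25) gives (4,1) = 6.
Column 1 needs 65; the known cells sum to 46, so (3,1) = 19.
Column 2: 21 + 13 + 17 + 9 + ? = 65, so (3,2) = 5.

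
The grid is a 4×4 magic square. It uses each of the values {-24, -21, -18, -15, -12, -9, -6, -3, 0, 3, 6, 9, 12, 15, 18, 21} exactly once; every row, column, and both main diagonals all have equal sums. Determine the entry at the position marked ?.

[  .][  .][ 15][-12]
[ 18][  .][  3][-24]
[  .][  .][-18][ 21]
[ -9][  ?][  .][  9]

0

The 16 entries sum to -24, so each line sums to -24/4 = -6.
From row 2, -6 − (18 + 3 + (-24)) gives (2,2) = -3.
Column 3: 15 + 3 + (-18) + ? = -6, so (4,3) = -6.
The remaining cell in main diagonal is (1,1) = -6 − (-12) = 6.
Using anti-diagonal: -12 + 3 + (-9) + ? → (3,2) = -6 − (-18) = 12.
Row 1 must total -6; the given cells sum to 9, so (1,2) = -15.
Row 3 must total -6; the given cells sum to 15, so (3,1) = -21.
Using row 4: -9 + (-6) + 9 + ? → (4,2) = -6 − (-6) = 0.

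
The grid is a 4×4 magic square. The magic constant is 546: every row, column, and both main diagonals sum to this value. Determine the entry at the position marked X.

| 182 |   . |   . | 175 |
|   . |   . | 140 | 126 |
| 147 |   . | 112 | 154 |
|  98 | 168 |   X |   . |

The remaining cell in row 3 is (3,2) = 546 − 413 = 133.
The remaining cell in column 1 is (2,1) = 546 − 427 = 119.
From column 4, 546 − (175 + 126 + 154) gives (4,4) = 91.
From main diagonal, 546 − (182 + 112 + 91) gives (2,2) = 161.
Row 4 must total 546; the given cells sum to 357, so (4,3) = 189.

189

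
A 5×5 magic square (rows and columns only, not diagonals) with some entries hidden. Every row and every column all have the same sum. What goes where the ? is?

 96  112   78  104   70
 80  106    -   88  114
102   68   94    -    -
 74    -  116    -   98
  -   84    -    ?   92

Row 1 is complete and sums to 460; that is the magic constant.
Using row 2: 80 + 106 + 88 + 114 + ? → (2,3) = 460 − 388 = 72.
Column 1: 96 + 80 + 102 + 74 + ? = 460, so (5,1) = 108.
Column 2: 112 + 106 + 68 + 84 + ? = 460, so (4,2) = 90.
Column 3 needs 460; the known cells sum to 360, so (5,3) = 100.
Column 5 must total 460; the given cells sum to 374, so (3,5) = 86.
Row 3 needs 460; the known cells sum to 350, so (3,4) = 110.
The remaining cell in row 4 is (4,4) = 460 − 378 = 82.
The remaining cell in row 5 is (5,4) = 460 − 384 = 76.

76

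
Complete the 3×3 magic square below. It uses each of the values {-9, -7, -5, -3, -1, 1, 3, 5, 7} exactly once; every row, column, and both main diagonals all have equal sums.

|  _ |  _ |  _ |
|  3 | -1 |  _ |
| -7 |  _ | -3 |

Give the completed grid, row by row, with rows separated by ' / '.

1 -9 5 / 3 -1 -5 / -7 7 -3

The 9 entries sum to -9, so each line sums to -9/3 = -3.
From row 2, -3 − (3 + (-1)) gives (2,3) = -5.
The remaining cell in row 3 is (3,2) = -3 − (-10) = 7.
The remaining cell in column 1 is (1,1) = -3 − (-4) = 1.
Column 2: -1 + 7 + ? = -3, so (1,2) = -9.
The remaining cell in column 3 is (1,3) = -3 − (-8) = 5.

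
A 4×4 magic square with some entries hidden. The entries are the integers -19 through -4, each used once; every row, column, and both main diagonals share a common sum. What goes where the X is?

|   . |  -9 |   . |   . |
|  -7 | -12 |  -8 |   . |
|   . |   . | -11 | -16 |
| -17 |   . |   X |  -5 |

The entries are -19 through -4, which sum to -184, so each line sums to -184/4 = -46.
Row 2: -7 + (-12) + (-8) + ? = -46, so (2,4) = -19.
Using column 4: -19 + (-16) + (-5) + ? → (1,4) = -46 − (-40) = -6.
Using main diagonal: -12 + (-11) + (-5) + ? → (1,1) = -46 − (-28) = -18.
From anti-diagonal, -46 − (-6 + (-8) + (-17)) gives (3,2) = -15.
Using row 1: -18 + (-9) + (-6) + ? → (1,3) = -46 − (-33) = -13.
Row 3: -15 + (-11) + (-16) + ? = -46, so (3,1) = -4.
The remaining cell in column 2 is (4,2) = -46 − (-36) = -10.
The remaining cell in column 3 is (4,3) = -46 − (-32) = -14.

-14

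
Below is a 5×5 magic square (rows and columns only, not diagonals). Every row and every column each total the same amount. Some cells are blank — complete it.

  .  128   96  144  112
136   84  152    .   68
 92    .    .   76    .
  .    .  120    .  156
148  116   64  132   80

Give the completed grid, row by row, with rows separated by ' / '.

Row 5 is already complete: 148 + 116 + 64 + 132 + 80 = 540, so that is the magic constant.
Row 1 needs 540; the known cells sum to 480, so (1,1) = 60.
Using row 2: 136 + 84 + 152 + 68 + ? → (2,4) = 540 − 440 = 100.
Column 1: 60 + 136 + 92 + 148 + ? = 540, so (4,1) = 104.
Using column 3: 96 + 152 + 120 + 64 + ? → (3,3) = 540 − 432 = 108.
Column 4 needs 540; the known cells sum to 452, so (4,4) = 88.
The remaining cell in column 5 is (3,5) = 540 − 416 = 124.
Row 3 needs 540; the known cells sum to 400, so (3,2) = 140.
Row 4 must total 540; the given cells sum to 468, so (4,2) = 72.

60 128 96 144 112 / 136 84 152 100 68 / 92 140 108 76 124 / 104 72 120 88 156 / 148 116 64 132 80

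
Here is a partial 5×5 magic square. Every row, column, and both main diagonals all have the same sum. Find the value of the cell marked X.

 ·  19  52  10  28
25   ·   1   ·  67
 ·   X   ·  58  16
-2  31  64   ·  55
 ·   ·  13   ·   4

Column 5 is complete and sums to 170; that is the magic constant.
Row 1 must total 170; the given cells sum to 109, so (1,1) = 61.
From row 4, 170 − (-2 + 31 + 64 + 55) gives (4,4) = 22.
The remaining cell in column 3 is (3,3) = 170 − 130 = 40.
The remaining cell in main diagonal is (2,2) = 170 − 127 = 43.
Using row 2: 25 + 43 + 1 + 67 + ? → (2,4) = 170 − 136 = 34.
From column 4, 170 − (10 + 34 + 58 + 22) gives (5,4) = 46.
From anti-diagonal, 170 − (28 + 34 + 40 + 31) gives (5,1) = 37.
The remaining cell in row 5 is (5,2) = 170 − 100 = 70.
Column 1 needs 170; the known cells sum to 121, so (3,1) = 49.
The remaining cell in column 2 is (3,2) = 170 − 163 = 7.

7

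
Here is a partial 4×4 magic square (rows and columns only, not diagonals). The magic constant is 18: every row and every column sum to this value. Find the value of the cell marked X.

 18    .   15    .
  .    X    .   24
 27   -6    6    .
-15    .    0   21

Using row 3: 27 + (-6) + 6 + ? → (3,4) = 18 − 27 = -9.
Using row 4: -15 + 0 + 21 + ? → (4,2) = 18 − 6 = 12.
Column 1: 18 + 27 + (-15) + ? = 18, so (2,1) = -12.
From column 3, 18 − (15 + 6 + 0) gives (2,3) = -3.
Using column 4: 24 + (-9) + 21 + ? → (1,4) = 18 − 36 = -18.
From row 1, 18 − (18 + 15 + (-18)) gives (1,2) = 3.
Row 2 must total 18; the given cells sum to 9, so (2,2) = 9.

9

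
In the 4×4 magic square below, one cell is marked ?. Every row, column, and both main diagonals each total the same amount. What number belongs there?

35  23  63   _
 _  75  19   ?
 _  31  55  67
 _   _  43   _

39

Column 3 is complete and sums to 180; that is the magic constant.
Using row 1: 35 + 23 + 63 + ? → (1,4) = 180 − 121 = 59.
Row 3 needs 180; the known cells sum to 153, so (3,1) = 27.
The remaining cell in column 2 is (4,2) = 180 − 129 = 51.
Main diagonal must total 180; the given cells sum to 165, so (4,4) = 15.
Anti-diagonal: 59 + 19 + 31 + ? = 180, so (4,1) = 71.
Column 1 needs 180; the known cells sum to 133, so (2,1) = 47.
The remaining cell in column 4 is (2,4) = 180 − 141 = 39.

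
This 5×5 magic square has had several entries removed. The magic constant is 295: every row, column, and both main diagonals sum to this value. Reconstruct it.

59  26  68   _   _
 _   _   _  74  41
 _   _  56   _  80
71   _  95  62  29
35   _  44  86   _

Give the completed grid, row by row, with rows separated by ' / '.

59 26 68 50 92 / 83 65 32 74 41 / 47 89 56 23 80 / 71 38 95 62 29 / 35 77 44 86 53

From row 4, 295 − (71 + 95 + 62 + 29) gives (4,2) = 38.
The remaining cell in column 3 is (2,3) = 295 − 263 = 32.
Anti-diagonal needs 295; the known cells sum to 203, so (1,5) = 92.
From row 1, 295 − (59 + 26 + 68 + 92) gives (1,4) = 50.
Column 4 needs 295; the known cells sum to 272, so (3,4) = 23.
Column 5 must total 295; the given cells sum to 242, so (5,5) = 53.
Main diagonal needs 295; the known cells sum to 230, so (2,2) = 65.
Row 2: 65 + 32 + 74 + 41 + ? = 295, so (2,1) = 83.
Row 5 must total 295; the given cells sum to 218, so (5,2) = 77.
Column 1 needs 295; the known cells sum to 248, so (3,1) = 47.
Column 2 needs 295; the known cells sum to 206, so (3,2) = 89.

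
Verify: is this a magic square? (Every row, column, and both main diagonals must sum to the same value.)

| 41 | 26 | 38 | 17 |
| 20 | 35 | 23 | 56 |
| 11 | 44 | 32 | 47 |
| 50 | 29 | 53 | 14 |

Row 1: 41 + 26 + 38 + 17 = 122.
Row 2: 20 + 35 + 23 + 56 = 134.
Row 3: 11 + 44 + 32 + 47 = 134.
Row 4: 50 + 29 + 53 + 14 = 146.
Column 1: 41 + 20 + 11 + 50 = 122.
Column 2: 26 + 35 + 44 + 29 = 134.
Column 3: 38 + 23 + 32 + 53 = 146.
Column 4: 17 + 56 + 47 + 14 = 134.
Main diagonal: 41 + 35 + 32 + 14 = 122.
Anti-diagonal: 17 + 23 + 44 + 50 = 134.

No — column 4 sums to 134 but main diagonal sums to 122.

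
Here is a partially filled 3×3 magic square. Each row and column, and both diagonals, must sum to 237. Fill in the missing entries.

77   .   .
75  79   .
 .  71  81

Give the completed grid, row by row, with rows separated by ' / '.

77 87 73 / 75 79 83 / 85 71 81

Row 2: 75 + 79 + ? = 237, so (2,3) = 83.
Row 3 needs 237; the known cells sum to 152, so (3,1) = 85.
Column 2 must total 237; the given cells sum to 150, so (1,2) = 87.
From column 3, 237 − (83 + 81) gives (1,3) = 73.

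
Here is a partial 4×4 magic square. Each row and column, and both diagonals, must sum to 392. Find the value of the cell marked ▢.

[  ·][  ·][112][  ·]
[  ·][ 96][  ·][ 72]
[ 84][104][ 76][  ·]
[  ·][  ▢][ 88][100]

124

Row 3: 84 + 104 + 76 + ? = 392, so (3,4) = 128.
The remaining cell in column 3 is (2,3) = 392 − 276 = 116.
Column 4 needs 392; the known cells sum to 300, so (1,4) = 92.
Using main diagonal: 96 + 76 + 100 + ? → (1,1) = 392 − 272 = 120.
From anti-diagonal, 392 − (92 + 116 + 104) gives (4,1) = 80.
Using row 1: 120 + 112 + 92 + ? → (1,2) = 392 − 324 = 68.
The remaining cell in row 2 is (2,1) = 392 − 284 = 108.
The remaining cell in row 4 is (4,2) = 392 − 268 = 124.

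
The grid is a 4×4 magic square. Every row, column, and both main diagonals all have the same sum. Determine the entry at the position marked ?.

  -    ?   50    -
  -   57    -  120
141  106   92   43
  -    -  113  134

148

Row 3 is complete and sums to 382; that is the magic constant.
Column 3: 50 + 92 + 113 + ? = 382, so (2,3) = 127.
Using column 4: 120 + 43 + 134 + ? → (1,4) = 382 − 297 = 85.
From main diagonal, 382 − (57 + 92 + 134) gives (1,1) = 99.
Anti-diagonal must total 382; the given cells sum to 318, so (4,1) = 64.
Row 1 needs 382; the known cells sum to 234, so (1,2) = 148.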